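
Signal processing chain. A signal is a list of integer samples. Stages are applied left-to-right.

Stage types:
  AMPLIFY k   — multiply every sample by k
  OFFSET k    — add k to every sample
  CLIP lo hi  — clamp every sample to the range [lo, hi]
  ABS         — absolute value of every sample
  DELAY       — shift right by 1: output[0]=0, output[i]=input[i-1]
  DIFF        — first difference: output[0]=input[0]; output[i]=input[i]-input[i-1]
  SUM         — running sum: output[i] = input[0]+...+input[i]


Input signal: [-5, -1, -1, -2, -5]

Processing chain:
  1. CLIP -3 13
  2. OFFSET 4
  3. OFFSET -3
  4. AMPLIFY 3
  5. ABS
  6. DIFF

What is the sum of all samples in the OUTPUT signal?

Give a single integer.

Input: [-5, -1, -1, -2, -5]
Stage 1 (CLIP -3 13): clip(-5,-3,13)=-3, clip(-1,-3,13)=-1, clip(-1,-3,13)=-1, clip(-2,-3,13)=-2, clip(-5,-3,13)=-3 -> [-3, -1, -1, -2, -3]
Stage 2 (OFFSET 4): -3+4=1, -1+4=3, -1+4=3, -2+4=2, -3+4=1 -> [1, 3, 3, 2, 1]
Stage 3 (OFFSET -3): 1+-3=-2, 3+-3=0, 3+-3=0, 2+-3=-1, 1+-3=-2 -> [-2, 0, 0, -1, -2]
Stage 4 (AMPLIFY 3): -2*3=-6, 0*3=0, 0*3=0, -1*3=-3, -2*3=-6 -> [-6, 0, 0, -3, -6]
Stage 5 (ABS): |-6|=6, |0|=0, |0|=0, |-3|=3, |-6|=6 -> [6, 0, 0, 3, 6]
Stage 6 (DIFF): s[0]=6, 0-6=-6, 0-0=0, 3-0=3, 6-3=3 -> [6, -6, 0, 3, 3]
Output sum: 6

Answer: 6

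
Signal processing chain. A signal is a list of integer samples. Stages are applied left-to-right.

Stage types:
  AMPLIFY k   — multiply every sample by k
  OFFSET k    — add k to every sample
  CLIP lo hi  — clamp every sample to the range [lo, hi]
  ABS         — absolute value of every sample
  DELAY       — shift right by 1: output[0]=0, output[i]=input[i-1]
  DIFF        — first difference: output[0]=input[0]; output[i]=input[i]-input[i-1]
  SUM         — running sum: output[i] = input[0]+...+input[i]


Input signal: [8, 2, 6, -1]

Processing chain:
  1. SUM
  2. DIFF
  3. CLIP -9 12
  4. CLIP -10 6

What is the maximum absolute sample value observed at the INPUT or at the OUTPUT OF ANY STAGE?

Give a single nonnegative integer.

Answer: 16

Derivation:
Input: [8, 2, 6, -1] (max |s|=8)
Stage 1 (SUM): sum[0..0]=8, sum[0..1]=10, sum[0..2]=16, sum[0..3]=15 -> [8, 10, 16, 15] (max |s|=16)
Stage 2 (DIFF): s[0]=8, 10-8=2, 16-10=6, 15-16=-1 -> [8, 2, 6, -1] (max |s|=8)
Stage 3 (CLIP -9 12): clip(8,-9,12)=8, clip(2,-9,12)=2, clip(6,-9,12)=6, clip(-1,-9,12)=-1 -> [8, 2, 6, -1] (max |s|=8)
Stage 4 (CLIP -10 6): clip(8,-10,6)=6, clip(2,-10,6)=2, clip(6,-10,6)=6, clip(-1,-10,6)=-1 -> [6, 2, 6, -1] (max |s|=6)
Overall max amplitude: 16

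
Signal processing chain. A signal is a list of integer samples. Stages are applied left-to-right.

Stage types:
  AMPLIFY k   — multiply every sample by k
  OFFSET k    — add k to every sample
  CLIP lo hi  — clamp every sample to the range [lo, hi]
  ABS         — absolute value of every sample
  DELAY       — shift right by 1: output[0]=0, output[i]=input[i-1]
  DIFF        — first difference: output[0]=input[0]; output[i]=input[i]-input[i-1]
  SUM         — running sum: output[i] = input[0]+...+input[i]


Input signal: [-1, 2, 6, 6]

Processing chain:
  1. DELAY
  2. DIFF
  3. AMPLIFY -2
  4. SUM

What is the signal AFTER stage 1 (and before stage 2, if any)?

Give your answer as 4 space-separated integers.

Input: [-1, 2, 6, 6]
Stage 1 (DELAY): [0, -1, 2, 6] = [0, -1, 2, 6] -> [0, -1, 2, 6]

Answer: 0 -1 2 6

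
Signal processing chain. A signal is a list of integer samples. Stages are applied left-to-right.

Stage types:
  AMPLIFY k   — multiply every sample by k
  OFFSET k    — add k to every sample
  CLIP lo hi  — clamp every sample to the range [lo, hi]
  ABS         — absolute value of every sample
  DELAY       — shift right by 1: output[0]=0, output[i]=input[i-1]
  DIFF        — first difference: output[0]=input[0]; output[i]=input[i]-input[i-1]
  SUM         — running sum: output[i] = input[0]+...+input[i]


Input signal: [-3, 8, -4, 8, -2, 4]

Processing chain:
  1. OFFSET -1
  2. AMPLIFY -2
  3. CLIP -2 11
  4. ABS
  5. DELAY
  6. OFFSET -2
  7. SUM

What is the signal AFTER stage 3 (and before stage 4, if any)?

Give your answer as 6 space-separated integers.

Answer: 8 -2 10 -2 6 -2

Derivation:
Input: [-3, 8, -4, 8, -2, 4]
Stage 1 (OFFSET -1): -3+-1=-4, 8+-1=7, -4+-1=-5, 8+-1=7, -2+-1=-3, 4+-1=3 -> [-4, 7, -5, 7, -3, 3]
Stage 2 (AMPLIFY -2): -4*-2=8, 7*-2=-14, -5*-2=10, 7*-2=-14, -3*-2=6, 3*-2=-6 -> [8, -14, 10, -14, 6, -6]
Stage 3 (CLIP -2 11): clip(8,-2,11)=8, clip(-14,-2,11)=-2, clip(10,-2,11)=10, clip(-14,-2,11)=-2, clip(6,-2,11)=6, clip(-6,-2,11)=-2 -> [8, -2, 10, -2, 6, -2]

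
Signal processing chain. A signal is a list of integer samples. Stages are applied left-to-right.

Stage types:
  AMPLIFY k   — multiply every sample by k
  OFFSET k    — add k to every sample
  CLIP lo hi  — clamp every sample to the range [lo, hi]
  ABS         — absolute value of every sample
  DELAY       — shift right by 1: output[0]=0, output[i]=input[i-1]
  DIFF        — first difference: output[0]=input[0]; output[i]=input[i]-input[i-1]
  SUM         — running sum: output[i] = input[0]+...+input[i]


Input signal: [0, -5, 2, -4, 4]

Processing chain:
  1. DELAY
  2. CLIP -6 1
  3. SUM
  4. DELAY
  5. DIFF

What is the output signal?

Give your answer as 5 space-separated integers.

Input: [0, -5, 2, -4, 4]
Stage 1 (DELAY): [0, 0, -5, 2, -4] = [0, 0, -5, 2, -4] -> [0, 0, -5, 2, -4]
Stage 2 (CLIP -6 1): clip(0,-6,1)=0, clip(0,-6,1)=0, clip(-5,-6,1)=-5, clip(2,-6,1)=1, clip(-4,-6,1)=-4 -> [0, 0, -5, 1, -4]
Stage 3 (SUM): sum[0..0]=0, sum[0..1]=0, sum[0..2]=-5, sum[0..3]=-4, sum[0..4]=-8 -> [0, 0, -5, -4, -8]
Stage 4 (DELAY): [0, 0, 0, -5, -4] = [0, 0, 0, -5, -4] -> [0, 0, 0, -5, -4]
Stage 5 (DIFF): s[0]=0, 0-0=0, 0-0=0, -5-0=-5, -4--5=1 -> [0, 0, 0, -5, 1]

Answer: 0 0 0 -5 1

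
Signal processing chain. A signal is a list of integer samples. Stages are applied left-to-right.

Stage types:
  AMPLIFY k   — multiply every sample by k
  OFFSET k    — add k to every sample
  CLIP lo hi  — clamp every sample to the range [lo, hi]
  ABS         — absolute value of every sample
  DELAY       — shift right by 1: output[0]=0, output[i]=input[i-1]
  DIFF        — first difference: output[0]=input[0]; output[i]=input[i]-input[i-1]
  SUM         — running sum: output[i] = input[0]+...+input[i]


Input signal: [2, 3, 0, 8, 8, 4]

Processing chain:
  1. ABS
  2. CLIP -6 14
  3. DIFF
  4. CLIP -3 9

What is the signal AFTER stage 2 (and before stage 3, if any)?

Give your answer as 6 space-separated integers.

Answer: 2 3 0 8 8 4

Derivation:
Input: [2, 3, 0, 8, 8, 4]
Stage 1 (ABS): |2|=2, |3|=3, |0|=0, |8|=8, |8|=8, |4|=4 -> [2, 3, 0, 8, 8, 4]
Stage 2 (CLIP -6 14): clip(2,-6,14)=2, clip(3,-6,14)=3, clip(0,-6,14)=0, clip(8,-6,14)=8, clip(8,-6,14)=8, clip(4,-6,14)=4 -> [2, 3, 0, 8, 8, 4]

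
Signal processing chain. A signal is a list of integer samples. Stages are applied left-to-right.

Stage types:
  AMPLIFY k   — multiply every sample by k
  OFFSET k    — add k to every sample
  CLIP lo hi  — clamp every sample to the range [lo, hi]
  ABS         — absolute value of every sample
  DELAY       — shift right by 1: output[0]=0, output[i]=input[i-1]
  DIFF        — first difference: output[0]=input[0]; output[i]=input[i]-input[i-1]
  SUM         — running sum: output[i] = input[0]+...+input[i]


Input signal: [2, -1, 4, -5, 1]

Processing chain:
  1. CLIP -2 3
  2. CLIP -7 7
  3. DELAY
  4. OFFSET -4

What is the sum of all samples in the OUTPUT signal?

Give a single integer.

Answer: -18

Derivation:
Input: [2, -1, 4, -5, 1]
Stage 1 (CLIP -2 3): clip(2,-2,3)=2, clip(-1,-2,3)=-1, clip(4,-2,3)=3, clip(-5,-2,3)=-2, clip(1,-2,3)=1 -> [2, -1, 3, -2, 1]
Stage 2 (CLIP -7 7): clip(2,-7,7)=2, clip(-1,-7,7)=-1, clip(3,-7,7)=3, clip(-2,-7,7)=-2, clip(1,-7,7)=1 -> [2, -1, 3, -2, 1]
Stage 3 (DELAY): [0, 2, -1, 3, -2] = [0, 2, -1, 3, -2] -> [0, 2, -1, 3, -2]
Stage 4 (OFFSET -4): 0+-4=-4, 2+-4=-2, -1+-4=-5, 3+-4=-1, -2+-4=-6 -> [-4, -2, -5, -1, -6]
Output sum: -18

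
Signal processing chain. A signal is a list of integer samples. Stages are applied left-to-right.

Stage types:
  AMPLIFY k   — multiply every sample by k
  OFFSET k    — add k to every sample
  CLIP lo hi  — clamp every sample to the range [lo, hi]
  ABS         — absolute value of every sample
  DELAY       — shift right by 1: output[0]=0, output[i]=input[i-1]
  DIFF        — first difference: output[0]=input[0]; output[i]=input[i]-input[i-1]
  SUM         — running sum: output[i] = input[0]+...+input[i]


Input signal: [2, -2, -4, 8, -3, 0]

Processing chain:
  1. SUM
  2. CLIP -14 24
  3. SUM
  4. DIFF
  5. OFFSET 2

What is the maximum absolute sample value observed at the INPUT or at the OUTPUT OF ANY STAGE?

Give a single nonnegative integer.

Input: [2, -2, -4, 8, -3, 0] (max |s|=8)
Stage 1 (SUM): sum[0..0]=2, sum[0..1]=0, sum[0..2]=-4, sum[0..3]=4, sum[0..4]=1, sum[0..5]=1 -> [2, 0, -4, 4, 1, 1] (max |s|=4)
Stage 2 (CLIP -14 24): clip(2,-14,24)=2, clip(0,-14,24)=0, clip(-4,-14,24)=-4, clip(4,-14,24)=4, clip(1,-14,24)=1, clip(1,-14,24)=1 -> [2, 0, -4, 4, 1, 1] (max |s|=4)
Stage 3 (SUM): sum[0..0]=2, sum[0..1]=2, sum[0..2]=-2, sum[0..3]=2, sum[0..4]=3, sum[0..5]=4 -> [2, 2, -2, 2, 3, 4] (max |s|=4)
Stage 4 (DIFF): s[0]=2, 2-2=0, -2-2=-4, 2--2=4, 3-2=1, 4-3=1 -> [2, 0, -4, 4, 1, 1] (max |s|=4)
Stage 5 (OFFSET 2): 2+2=4, 0+2=2, -4+2=-2, 4+2=6, 1+2=3, 1+2=3 -> [4, 2, -2, 6, 3, 3] (max |s|=6)
Overall max amplitude: 8

Answer: 8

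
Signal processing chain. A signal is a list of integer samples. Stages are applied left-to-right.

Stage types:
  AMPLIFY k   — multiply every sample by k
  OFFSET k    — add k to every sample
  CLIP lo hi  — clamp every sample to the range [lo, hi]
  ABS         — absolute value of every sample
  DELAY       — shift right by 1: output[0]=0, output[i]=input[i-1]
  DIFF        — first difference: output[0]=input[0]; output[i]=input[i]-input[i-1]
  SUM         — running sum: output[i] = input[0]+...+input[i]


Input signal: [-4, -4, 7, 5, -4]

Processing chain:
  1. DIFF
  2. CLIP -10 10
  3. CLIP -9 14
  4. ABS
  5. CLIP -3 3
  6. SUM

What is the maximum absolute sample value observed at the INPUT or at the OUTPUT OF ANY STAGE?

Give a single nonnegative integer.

Answer: 11

Derivation:
Input: [-4, -4, 7, 5, -4] (max |s|=7)
Stage 1 (DIFF): s[0]=-4, -4--4=0, 7--4=11, 5-7=-2, -4-5=-9 -> [-4, 0, 11, -2, -9] (max |s|=11)
Stage 2 (CLIP -10 10): clip(-4,-10,10)=-4, clip(0,-10,10)=0, clip(11,-10,10)=10, clip(-2,-10,10)=-2, clip(-9,-10,10)=-9 -> [-4, 0, 10, -2, -9] (max |s|=10)
Stage 3 (CLIP -9 14): clip(-4,-9,14)=-4, clip(0,-9,14)=0, clip(10,-9,14)=10, clip(-2,-9,14)=-2, clip(-9,-9,14)=-9 -> [-4, 0, 10, -2, -9] (max |s|=10)
Stage 4 (ABS): |-4|=4, |0|=0, |10|=10, |-2|=2, |-9|=9 -> [4, 0, 10, 2, 9] (max |s|=10)
Stage 5 (CLIP -3 3): clip(4,-3,3)=3, clip(0,-3,3)=0, clip(10,-3,3)=3, clip(2,-3,3)=2, clip(9,-3,3)=3 -> [3, 0, 3, 2, 3] (max |s|=3)
Stage 6 (SUM): sum[0..0]=3, sum[0..1]=3, sum[0..2]=6, sum[0..3]=8, sum[0..4]=11 -> [3, 3, 6, 8, 11] (max |s|=11)
Overall max amplitude: 11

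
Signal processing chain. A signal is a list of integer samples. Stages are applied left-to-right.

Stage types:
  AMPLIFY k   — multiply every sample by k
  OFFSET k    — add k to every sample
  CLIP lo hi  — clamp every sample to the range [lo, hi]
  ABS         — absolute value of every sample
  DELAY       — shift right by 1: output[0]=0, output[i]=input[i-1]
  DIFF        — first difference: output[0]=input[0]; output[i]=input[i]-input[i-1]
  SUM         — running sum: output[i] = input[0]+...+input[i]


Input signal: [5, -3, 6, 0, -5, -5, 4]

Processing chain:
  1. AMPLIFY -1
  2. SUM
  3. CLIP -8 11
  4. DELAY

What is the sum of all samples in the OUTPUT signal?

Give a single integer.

Input: [5, -3, 6, 0, -5, -5, 4]
Stage 1 (AMPLIFY -1): 5*-1=-5, -3*-1=3, 6*-1=-6, 0*-1=0, -5*-1=5, -5*-1=5, 4*-1=-4 -> [-5, 3, -6, 0, 5, 5, -4]
Stage 2 (SUM): sum[0..0]=-5, sum[0..1]=-2, sum[0..2]=-8, sum[0..3]=-8, sum[0..4]=-3, sum[0..5]=2, sum[0..6]=-2 -> [-5, -2, -8, -8, -3, 2, -2]
Stage 3 (CLIP -8 11): clip(-5,-8,11)=-5, clip(-2,-8,11)=-2, clip(-8,-8,11)=-8, clip(-8,-8,11)=-8, clip(-3,-8,11)=-3, clip(2,-8,11)=2, clip(-2,-8,11)=-2 -> [-5, -2, -8, -8, -3, 2, -2]
Stage 4 (DELAY): [0, -5, -2, -8, -8, -3, 2] = [0, -5, -2, -8, -8, -3, 2] -> [0, -5, -2, -8, -8, -3, 2]
Output sum: -24

Answer: -24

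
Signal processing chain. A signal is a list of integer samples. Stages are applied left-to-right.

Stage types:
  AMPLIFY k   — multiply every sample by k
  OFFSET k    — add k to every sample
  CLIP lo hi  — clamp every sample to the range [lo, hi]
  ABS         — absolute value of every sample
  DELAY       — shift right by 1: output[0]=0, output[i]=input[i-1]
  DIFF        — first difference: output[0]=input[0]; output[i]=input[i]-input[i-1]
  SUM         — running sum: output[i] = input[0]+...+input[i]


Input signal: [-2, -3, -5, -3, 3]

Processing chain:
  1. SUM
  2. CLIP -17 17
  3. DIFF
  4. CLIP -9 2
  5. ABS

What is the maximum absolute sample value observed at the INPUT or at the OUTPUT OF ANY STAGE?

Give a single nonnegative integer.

Input: [-2, -3, -5, -3, 3] (max |s|=5)
Stage 1 (SUM): sum[0..0]=-2, sum[0..1]=-5, sum[0..2]=-10, sum[0..3]=-13, sum[0..4]=-10 -> [-2, -5, -10, -13, -10] (max |s|=13)
Stage 2 (CLIP -17 17): clip(-2,-17,17)=-2, clip(-5,-17,17)=-5, clip(-10,-17,17)=-10, clip(-13,-17,17)=-13, clip(-10,-17,17)=-10 -> [-2, -5, -10, -13, -10] (max |s|=13)
Stage 3 (DIFF): s[0]=-2, -5--2=-3, -10--5=-5, -13--10=-3, -10--13=3 -> [-2, -3, -5, -3, 3] (max |s|=5)
Stage 4 (CLIP -9 2): clip(-2,-9,2)=-2, clip(-3,-9,2)=-3, clip(-5,-9,2)=-5, clip(-3,-9,2)=-3, clip(3,-9,2)=2 -> [-2, -3, -5, -3, 2] (max |s|=5)
Stage 5 (ABS): |-2|=2, |-3|=3, |-5|=5, |-3|=3, |2|=2 -> [2, 3, 5, 3, 2] (max |s|=5)
Overall max amplitude: 13

Answer: 13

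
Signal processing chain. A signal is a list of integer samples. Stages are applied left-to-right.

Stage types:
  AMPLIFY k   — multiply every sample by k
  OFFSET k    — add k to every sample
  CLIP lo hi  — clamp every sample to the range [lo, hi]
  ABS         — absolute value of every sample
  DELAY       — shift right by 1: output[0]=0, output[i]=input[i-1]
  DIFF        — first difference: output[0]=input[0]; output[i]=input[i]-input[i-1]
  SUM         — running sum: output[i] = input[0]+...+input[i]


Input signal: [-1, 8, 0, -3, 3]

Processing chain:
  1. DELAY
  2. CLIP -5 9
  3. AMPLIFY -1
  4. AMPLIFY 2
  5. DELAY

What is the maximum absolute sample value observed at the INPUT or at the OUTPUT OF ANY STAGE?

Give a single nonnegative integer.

Answer: 16

Derivation:
Input: [-1, 8, 0, -3, 3] (max |s|=8)
Stage 1 (DELAY): [0, -1, 8, 0, -3] = [0, -1, 8, 0, -3] -> [0, -1, 8, 0, -3] (max |s|=8)
Stage 2 (CLIP -5 9): clip(0,-5,9)=0, clip(-1,-5,9)=-1, clip(8,-5,9)=8, clip(0,-5,9)=0, clip(-3,-5,9)=-3 -> [0, -1, 8, 0, -3] (max |s|=8)
Stage 3 (AMPLIFY -1): 0*-1=0, -1*-1=1, 8*-1=-8, 0*-1=0, -3*-1=3 -> [0, 1, -8, 0, 3] (max |s|=8)
Stage 4 (AMPLIFY 2): 0*2=0, 1*2=2, -8*2=-16, 0*2=0, 3*2=6 -> [0, 2, -16, 0, 6] (max |s|=16)
Stage 5 (DELAY): [0, 0, 2, -16, 0] = [0, 0, 2, -16, 0] -> [0, 0, 2, -16, 0] (max |s|=16)
Overall max amplitude: 16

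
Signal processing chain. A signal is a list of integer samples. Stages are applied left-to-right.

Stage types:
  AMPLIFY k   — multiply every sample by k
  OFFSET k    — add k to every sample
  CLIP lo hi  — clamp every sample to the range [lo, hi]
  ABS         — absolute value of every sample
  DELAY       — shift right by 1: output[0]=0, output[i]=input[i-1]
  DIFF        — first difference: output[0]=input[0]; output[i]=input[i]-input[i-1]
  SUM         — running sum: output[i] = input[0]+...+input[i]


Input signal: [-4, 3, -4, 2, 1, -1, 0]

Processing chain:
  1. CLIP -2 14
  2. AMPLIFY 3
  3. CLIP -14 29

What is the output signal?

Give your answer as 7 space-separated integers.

Answer: -6 9 -6 6 3 -3 0

Derivation:
Input: [-4, 3, -4, 2, 1, -1, 0]
Stage 1 (CLIP -2 14): clip(-4,-2,14)=-2, clip(3,-2,14)=3, clip(-4,-2,14)=-2, clip(2,-2,14)=2, clip(1,-2,14)=1, clip(-1,-2,14)=-1, clip(0,-2,14)=0 -> [-2, 3, -2, 2, 1, -1, 0]
Stage 2 (AMPLIFY 3): -2*3=-6, 3*3=9, -2*3=-6, 2*3=6, 1*3=3, -1*3=-3, 0*3=0 -> [-6, 9, -6, 6, 3, -3, 0]
Stage 3 (CLIP -14 29): clip(-6,-14,29)=-6, clip(9,-14,29)=9, clip(-6,-14,29)=-6, clip(6,-14,29)=6, clip(3,-14,29)=3, clip(-3,-14,29)=-3, clip(0,-14,29)=0 -> [-6, 9, -6, 6, 3, -3, 0]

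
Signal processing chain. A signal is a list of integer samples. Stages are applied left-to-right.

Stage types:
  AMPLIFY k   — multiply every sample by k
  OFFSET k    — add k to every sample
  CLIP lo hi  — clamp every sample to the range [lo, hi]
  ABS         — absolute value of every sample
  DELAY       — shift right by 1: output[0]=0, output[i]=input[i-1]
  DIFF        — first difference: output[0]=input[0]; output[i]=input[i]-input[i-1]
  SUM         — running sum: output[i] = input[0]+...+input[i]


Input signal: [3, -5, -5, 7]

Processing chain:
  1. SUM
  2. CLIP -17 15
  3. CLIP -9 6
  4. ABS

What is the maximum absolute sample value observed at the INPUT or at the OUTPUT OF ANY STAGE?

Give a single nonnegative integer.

Answer: 7

Derivation:
Input: [3, -5, -5, 7] (max |s|=7)
Stage 1 (SUM): sum[0..0]=3, sum[0..1]=-2, sum[0..2]=-7, sum[0..3]=0 -> [3, -2, -7, 0] (max |s|=7)
Stage 2 (CLIP -17 15): clip(3,-17,15)=3, clip(-2,-17,15)=-2, clip(-7,-17,15)=-7, clip(0,-17,15)=0 -> [3, -2, -7, 0] (max |s|=7)
Stage 3 (CLIP -9 6): clip(3,-9,6)=3, clip(-2,-9,6)=-2, clip(-7,-9,6)=-7, clip(0,-9,6)=0 -> [3, -2, -7, 0] (max |s|=7)
Stage 4 (ABS): |3|=3, |-2|=2, |-7|=7, |0|=0 -> [3, 2, 7, 0] (max |s|=7)
Overall max amplitude: 7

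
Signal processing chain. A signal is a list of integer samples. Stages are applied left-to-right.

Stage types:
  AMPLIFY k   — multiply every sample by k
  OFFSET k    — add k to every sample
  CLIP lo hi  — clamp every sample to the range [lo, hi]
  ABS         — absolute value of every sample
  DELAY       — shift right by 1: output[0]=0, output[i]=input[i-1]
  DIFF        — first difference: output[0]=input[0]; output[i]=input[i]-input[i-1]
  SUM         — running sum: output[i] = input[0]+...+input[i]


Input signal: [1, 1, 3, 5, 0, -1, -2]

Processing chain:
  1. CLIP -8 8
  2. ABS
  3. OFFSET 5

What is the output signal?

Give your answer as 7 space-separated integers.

Answer: 6 6 8 10 5 6 7

Derivation:
Input: [1, 1, 3, 5, 0, -1, -2]
Stage 1 (CLIP -8 8): clip(1,-8,8)=1, clip(1,-8,8)=1, clip(3,-8,8)=3, clip(5,-8,8)=5, clip(0,-8,8)=0, clip(-1,-8,8)=-1, clip(-2,-8,8)=-2 -> [1, 1, 3, 5, 0, -1, -2]
Stage 2 (ABS): |1|=1, |1|=1, |3|=3, |5|=5, |0|=0, |-1|=1, |-2|=2 -> [1, 1, 3, 5, 0, 1, 2]
Stage 3 (OFFSET 5): 1+5=6, 1+5=6, 3+5=8, 5+5=10, 0+5=5, 1+5=6, 2+5=7 -> [6, 6, 8, 10, 5, 6, 7]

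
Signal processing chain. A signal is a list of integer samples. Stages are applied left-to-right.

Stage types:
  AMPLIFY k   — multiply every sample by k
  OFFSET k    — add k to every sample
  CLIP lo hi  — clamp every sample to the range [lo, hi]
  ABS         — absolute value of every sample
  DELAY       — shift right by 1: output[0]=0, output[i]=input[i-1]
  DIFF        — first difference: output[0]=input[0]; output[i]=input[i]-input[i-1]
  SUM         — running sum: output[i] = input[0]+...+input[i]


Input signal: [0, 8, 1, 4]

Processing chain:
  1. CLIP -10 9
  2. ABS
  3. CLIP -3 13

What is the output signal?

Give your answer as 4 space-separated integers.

Answer: 0 8 1 4

Derivation:
Input: [0, 8, 1, 4]
Stage 1 (CLIP -10 9): clip(0,-10,9)=0, clip(8,-10,9)=8, clip(1,-10,9)=1, clip(4,-10,9)=4 -> [0, 8, 1, 4]
Stage 2 (ABS): |0|=0, |8|=8, |1|=1, |4|=4 -> [0, 8, 1, 4]
Stage 3 (CLIP -3 13): clip(0,-3,13)=0, clip(8,-3,13)=8, clip(1,-3,13)=1, clip(4,-3,13)=4 -> [0, 8, 1, 4]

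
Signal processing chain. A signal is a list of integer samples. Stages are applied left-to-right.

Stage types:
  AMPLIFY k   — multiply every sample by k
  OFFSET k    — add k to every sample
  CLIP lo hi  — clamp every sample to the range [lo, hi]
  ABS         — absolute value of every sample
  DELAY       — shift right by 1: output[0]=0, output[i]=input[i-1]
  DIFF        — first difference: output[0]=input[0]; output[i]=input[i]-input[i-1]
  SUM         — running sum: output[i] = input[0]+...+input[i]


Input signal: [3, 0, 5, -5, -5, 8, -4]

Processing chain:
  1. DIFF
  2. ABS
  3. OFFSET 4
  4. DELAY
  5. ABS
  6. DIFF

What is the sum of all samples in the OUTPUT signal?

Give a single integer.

Answer: 17

Derivation:
Input: [3, 0, 5, -5, -5, 8, -4]
Stage 1 (DIFF): s[0]=3, 0-3=-3, 5-0=5, -5-5=-10, -5--5=0, 8--5=13, -4-8=-12 -> [3, -3, 5, -10, 0, 13, -12]
Stage 2 (ABS): |3|=3, |-3|=3, |5|=5, |-10|=10, |0|=0, |13|=13, |-12|=12 -> [3, 3, 5, 10, 0, 13, 12]
Stage 3 (OFFSET 4): 3+4=7, 3+4=7, 5+4=9, 10+4=14, 0+4=4, 13+4=17, 12+4=16 -> [7, 7, 9, 14, 4, 17, 16]
Stage 4 (DELAY): [0, 7, 7, 9, 14, 4, 17] = [0, 7, 7, 9, 14, 4, 17] -> [0, 7, 7, 9, 14, 4, 17]
Stage 5 (ABS): |0|=0, |7|=7, |7|=7, |9|=9, |14|=14, |4|=4, |17|=17 -> [0, 7, 7, 9, 14, 4, 17]
Stage 6 (DIFF): s[0]=0, 7-0=7, 7-7=0, 9-7=2, 14-9=5, 4-14=-10, 17-4=13 -> [0, 7, 0, 2, 5, -10, 13]
Output sum: 17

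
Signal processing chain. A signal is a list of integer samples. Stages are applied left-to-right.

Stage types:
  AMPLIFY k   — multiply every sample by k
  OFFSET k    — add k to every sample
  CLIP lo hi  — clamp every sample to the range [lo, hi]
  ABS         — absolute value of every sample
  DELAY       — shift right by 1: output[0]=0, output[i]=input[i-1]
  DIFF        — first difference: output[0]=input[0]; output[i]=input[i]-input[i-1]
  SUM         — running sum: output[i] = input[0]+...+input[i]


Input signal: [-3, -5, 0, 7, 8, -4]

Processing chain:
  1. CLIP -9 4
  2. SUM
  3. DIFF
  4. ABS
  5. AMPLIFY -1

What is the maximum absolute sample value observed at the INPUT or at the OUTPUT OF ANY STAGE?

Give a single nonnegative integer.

Input: [-3, -5, 0, 7, 8, -4] (max |s|=8)
Stage 1 (CLIP -9 4): clip(-3,-9,4)=-3, clip(-5,-9,4)=-5, clip(0,-9,4)=0, clip(7,-9,4)=4, clip(8,-9,4)=4, clip(-4,-9,4)=-4 -> [-3, -5, 0, 4, 4, -4] (max |s|=5)
Stage 2 (SUM): sum[0..0]=-3, sum[0..1]=-8, sum[0..2]=-8, sum[0..3]=-4, sum[0..4]=0, sum[0..5]=-4 -> [-3, -8, -8, -4, 0, -4] (max |s|=8)
Stage 3 (DIFF): s[0]=-3, -8--3=-5, -8--8=0, -4--8=4, 0--4=4, -4-0=-4 -> [-3, -5, 0, 4, 4, -4] (max |s|=5)
Stage 4 (ABS): |-3|=3, |-5|=5, |0|=0, |4|=4, |4|=4, |-4|=4 -> [3, 5, 0, 4, 4, 4] (max |s|=5)
Stage 5 (AMPLIFY -1): 3*-1=-3, 5*-1=-5, 0*-1=0, 4*-1=-4, 4*-1=-4, 4*-1=-4 -> [-3, -5, 0, -4, -4, -4] (max |s|=5)
Overall max amplitude: 8

Answer: 8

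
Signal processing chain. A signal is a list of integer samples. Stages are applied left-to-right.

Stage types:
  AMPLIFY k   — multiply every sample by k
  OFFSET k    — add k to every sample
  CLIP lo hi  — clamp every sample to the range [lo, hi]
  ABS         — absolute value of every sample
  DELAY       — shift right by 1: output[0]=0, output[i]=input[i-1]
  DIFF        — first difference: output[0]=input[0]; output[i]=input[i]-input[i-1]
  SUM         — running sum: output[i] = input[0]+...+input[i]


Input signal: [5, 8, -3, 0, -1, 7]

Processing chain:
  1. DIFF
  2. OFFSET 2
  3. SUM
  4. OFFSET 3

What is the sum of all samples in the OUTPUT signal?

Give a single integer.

Input: [5, 8, -3, 0, -1, 7]
Stage 1 (DIFF): s[0]=5, 8-5=3, -3-8=-11, 0--3=3, -1-0=-1, 7--1=8 -> [5, 3, -11, 3, -1, 8]
Stage 2 (OFFSET 2): 5+2=7, 3+2=5, -11+2=-9, 3+2=5, -1+2=1, 8+2=10 -> [7, 5, -9, 5, 1, 10]
Stage 3 (SUM): sum[0..0]=7, sum[0..1]=12, sum[0..2]=3, sum[0..3]=8, sum[0..4]=9, sum[0..5]=19 -> [7, 12, 3, 8, 9, 19]
Stage 4 (OFFSET 3): 7+3=10, 12+3=15, 3+3=6, 8+3=11, 9+3=12, 19+3=22 -> [10, 15, 6, 11, 12, 22]
Output sum: 76

Answer: 76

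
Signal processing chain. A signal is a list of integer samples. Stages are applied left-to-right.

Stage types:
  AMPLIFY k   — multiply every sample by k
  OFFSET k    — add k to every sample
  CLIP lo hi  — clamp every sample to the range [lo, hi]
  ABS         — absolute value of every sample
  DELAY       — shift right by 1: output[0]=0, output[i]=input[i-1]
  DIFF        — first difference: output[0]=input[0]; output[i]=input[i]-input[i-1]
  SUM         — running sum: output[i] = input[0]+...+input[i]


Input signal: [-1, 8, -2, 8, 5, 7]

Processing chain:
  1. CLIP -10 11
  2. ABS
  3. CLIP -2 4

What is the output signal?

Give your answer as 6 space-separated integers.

Answer: 1 4 2 4 4 4

Derivation:
Input: [-1, 8, -2, 8, 5, 7]
Stage 1 (CLIP -10 11): clip(-1,-10,11)=-1, clip(8,-10,11)=8, clip(-2,-10,11)=-2, clip(8,-10,11)=8, clip(5,-10,11)=5, clip(7,-10,11)=7 -> [-1, 8, -2, 8, 5, 7]
Stage 2 (ABS): |-1|=1, |8|=8, |-2|=2, |8|=8, |5|=5, |7|=7 -> [1, 8, 2, 8, 5, 7]
Stage 3 (CLIP -2 4): clip(1,-2,4)=1, clip(8,-2,4)=4, clip(2,-2,4)=2, clip(8,-2,4)=4, clip(5,-2,4)=4, clip(7,-2,4)=4 -> [1, 4, 2, 4, 4, 4]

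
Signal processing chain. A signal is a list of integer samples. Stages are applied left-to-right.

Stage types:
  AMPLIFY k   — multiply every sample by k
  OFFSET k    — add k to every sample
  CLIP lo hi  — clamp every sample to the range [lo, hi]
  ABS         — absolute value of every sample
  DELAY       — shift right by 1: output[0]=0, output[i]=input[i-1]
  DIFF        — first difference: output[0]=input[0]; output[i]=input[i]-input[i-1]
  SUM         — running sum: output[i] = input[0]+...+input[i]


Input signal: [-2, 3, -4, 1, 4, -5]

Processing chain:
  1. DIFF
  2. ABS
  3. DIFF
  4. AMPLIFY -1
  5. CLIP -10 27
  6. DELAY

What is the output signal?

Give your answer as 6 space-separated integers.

Input: [-2, 3, -4, 1, 4, -5]
Stage 1 (DIFF): s[0]=-2, 3--2=5, -4-3=-7, 1--4=5, 4-1=3, -5-4=-9 -> [-2, 5, -7, 5, 3, -9]
Stage 2 (ABS): |-2|=2, |5|=5, |-7|=7, |5|=5, |3|=3, |-9|=9 -> [2, 5, 7, 5, 3, 9]
Stage 3 (DIFF): s[0]=2, 5-2=3, 7-5=2, 5-7=-2, 3-5=-2, 9-3=6 -> [2, 3, 2, -2, -2, 6]
Stage 4 (AMPLIFY -1): 2*-1=-2, 3*-1=-3, 2*-1=-2, -2*-1=2, -2*-1=2, 6*-1=-6 -> [-2, -3, -2, 2, 2, -6]
Stage 5 (CLIP -10 27): clip(-2,-10,27)=-2, clip(-3,-10,27)=-3, clip(-2,-10,27)=-2, clip(2,-10,27)=2, clip(2,-10,27)=2, clip(-6,-10,27)=-6 -> [-2, -3, -2, 2, 2, -6]
Stage 6 (DELAY): [0, -2, -3, -2, 2, 2] = [0, -2, -3, -2, 2, 2] -> [0, -2, -3, -2, 2, 2]

Answer: 0 -2 -3 -2 2 2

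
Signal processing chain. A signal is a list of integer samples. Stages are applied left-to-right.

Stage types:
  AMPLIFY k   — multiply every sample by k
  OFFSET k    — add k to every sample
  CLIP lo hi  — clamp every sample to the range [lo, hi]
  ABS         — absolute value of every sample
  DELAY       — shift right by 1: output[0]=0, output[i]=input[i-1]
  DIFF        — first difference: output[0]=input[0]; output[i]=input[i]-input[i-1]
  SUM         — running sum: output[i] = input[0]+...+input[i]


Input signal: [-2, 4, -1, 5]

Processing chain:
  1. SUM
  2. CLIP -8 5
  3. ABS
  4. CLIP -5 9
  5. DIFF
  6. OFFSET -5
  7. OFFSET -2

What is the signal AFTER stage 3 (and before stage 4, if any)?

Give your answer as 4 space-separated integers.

Input: [-2, 4, -1, 5]
Stage 1 (SUM): sum[0..0]=-2, sum[0..1]=2, sum[0..2]=1, sum[0..3]=6 -> [-2, 2, 1, 6]
Stage 2 (CLIP -8 5): clip(-2,-8,5)=-2, clip(2,-8,5)=2, clip(1,-8,5)=1, clip(6,-8,5)=5 -> [-2, 2, 1, 5]
Stage 3 (ABS): |-2|=2, |2|=2, |1|=1, |5|=5 -> [2, 2, 1, 5]

Answer: 2 2 1 5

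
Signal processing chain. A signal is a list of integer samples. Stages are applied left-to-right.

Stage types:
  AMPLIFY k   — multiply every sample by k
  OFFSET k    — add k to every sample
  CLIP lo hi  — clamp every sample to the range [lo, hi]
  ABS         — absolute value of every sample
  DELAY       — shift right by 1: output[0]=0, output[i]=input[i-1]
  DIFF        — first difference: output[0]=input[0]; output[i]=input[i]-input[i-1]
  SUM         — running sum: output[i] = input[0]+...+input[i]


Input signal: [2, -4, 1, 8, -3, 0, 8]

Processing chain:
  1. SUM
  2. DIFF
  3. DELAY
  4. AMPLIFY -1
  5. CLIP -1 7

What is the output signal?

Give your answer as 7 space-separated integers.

Answer: 0 -1 4 -1 -1 3 0

Derivation:
Input: [2, -4, 1, 8, -3, 0, 8]
Stage 1 (SUM): sum[0..0]=2, sum[0..1]=-2, sum[0..2]=-1, sum[0..3]=7, sum[0..4]=4, sum[0..5]=4, sum[0..6]=12 -> [2, -2, -1, 7, 4, 4, 12]
Stage 2 (DIFF): s[0]=2, -2-2=-4, -1--2=1, 7--1=8, 4-7=-3, 4-4=0, 12-4=8 -> [2, -4, 1, 8, -3, 0, 8]
Stage 3 (DELAY): [0, 2, -4, 1, 8, -3, 0] = [0, 2, -4, 1, 8, -3, 0] -> [0, 2, -4, 1, 8, -3, 0]
Stage 4 (AMPLIFY -1): 0*-1=0, 2*-1=-2, -4*-1=4, 1*-1=-1, 8*-1=-8, -3*-1=3, 0*-1=0 -> [0, -2, 4, -1, -8, 3, 0]
Stage 5 (CLIP -1 7): clip(0,-1,7)=0, clip(-2,-1,7)=-1, clip(4,-1,7)=4, clip(-1,-1,7)=-1, clip(-8,-1,7)=-1, clip(3,-1,7)=3, clip(0,-1,7)=0 -> [0, -1, 4, -1, -1, 3, 0]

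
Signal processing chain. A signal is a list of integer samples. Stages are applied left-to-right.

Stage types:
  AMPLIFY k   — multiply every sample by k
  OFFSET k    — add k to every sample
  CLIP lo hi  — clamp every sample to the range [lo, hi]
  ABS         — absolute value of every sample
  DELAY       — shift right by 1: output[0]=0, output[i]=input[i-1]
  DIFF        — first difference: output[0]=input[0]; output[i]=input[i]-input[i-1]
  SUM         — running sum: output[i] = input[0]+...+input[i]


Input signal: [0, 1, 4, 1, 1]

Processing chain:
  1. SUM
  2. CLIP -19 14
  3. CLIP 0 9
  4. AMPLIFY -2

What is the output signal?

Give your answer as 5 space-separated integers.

Input: [0, 1, 4, 1, 1]
Stage 1 (SUM): sum[0..0]=0, sum[0..1]=1, sum[0..2]=5, sum[0..3]=6, sum[0..4]=7 -> [0, 1, 5, 6, 7]
Stage 2 (CLIP -19 14): clip(0,-19,14)=0, clip(1,-19,14)=1, clip(5,-19,14)=5, clip(6,-19,14)=6, clip(7,-19,14)=7 -> [0, 1, 5, 6, 7]
Stage 3 (CLIP 0 9): clip(0,0,9)=0, clip(1,0,9)=1, clip(5,0,9)=5, clip(6,0,9)=6, clip(7,0,9)=7 -> [0, 1, 5, 6, 7]
Stage 4 (AMPLIFY -2): 0*-2=0, 1*-2=-2, 5*-2=-10, 6*-2=-12, 7*-2=-14 -> [0, -2, -10, -12, -14]

Answer: 0 -2 -10 -12 -14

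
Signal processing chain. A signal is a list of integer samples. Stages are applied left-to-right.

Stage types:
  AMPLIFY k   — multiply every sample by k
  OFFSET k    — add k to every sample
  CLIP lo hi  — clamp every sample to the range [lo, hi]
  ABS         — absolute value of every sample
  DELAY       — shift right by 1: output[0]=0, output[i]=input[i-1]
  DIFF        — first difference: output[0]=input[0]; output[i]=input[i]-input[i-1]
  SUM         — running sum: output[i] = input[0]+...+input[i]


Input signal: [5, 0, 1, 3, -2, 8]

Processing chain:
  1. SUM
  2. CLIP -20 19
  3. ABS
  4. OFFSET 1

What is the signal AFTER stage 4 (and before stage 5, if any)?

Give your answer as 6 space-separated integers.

Answer: 6 6 7 10 8 16

Derivation:
Input: [5, 0, 1, 3, -2, 8]
Stage 1 (SUM): sum[0..0]=5, sum[0..1]=5, sum[0..2]=6, sum[0..3]=9, sum[0..4]=7, sum[0..5]=15 -> [5, 5, 6, 9, 7, 15]
Stage 2 (CLIP -20 19): clip(5,-20,19)=5, clip(5,-20,19)=5, clip(6,-20,19)=6, clip(9,-20,19)=9, clip(7,-20,19)=7, clip(15,-20,19)=15 -> [5, 5, 6, 9, 7, 15]
Stage 3 (ABS): |5|=5, |5|=5, |6|=6, |9|=9, |7|=7, |15|=15 -> [5, 5, 6, 9, 7, 15]
Stage 4 (OFFSET 1): 5+1=6, 5+1=6, 6+1=7, 9+1=10, 7+1=8, 15+1=16 -> [6, 6, 7, 10, 8, 16]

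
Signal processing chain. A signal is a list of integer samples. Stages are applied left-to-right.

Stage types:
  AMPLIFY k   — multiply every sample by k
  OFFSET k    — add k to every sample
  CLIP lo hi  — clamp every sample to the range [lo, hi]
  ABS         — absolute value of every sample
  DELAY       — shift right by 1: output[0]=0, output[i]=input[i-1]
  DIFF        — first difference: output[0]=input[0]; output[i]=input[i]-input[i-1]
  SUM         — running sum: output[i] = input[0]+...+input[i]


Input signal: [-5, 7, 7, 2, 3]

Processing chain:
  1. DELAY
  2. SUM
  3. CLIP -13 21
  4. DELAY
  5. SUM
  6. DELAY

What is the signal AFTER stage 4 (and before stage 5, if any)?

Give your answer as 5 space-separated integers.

Answer: 0 0 -5 2 9

Derivation:
Input: [-5, 7, 7, 2, 3]
Stage 1 (DELAY): [0, -5, 7, 7, 2] = [0, -5, 7, 7, 2] -> [0, -5, 7, 7, 2]
Stage 2 (SUM): sum[0..0]=0, sum[0..1]=-5, sum[0..2]=2, sum[0..3]=9, sum[0..4]=11 -> [0, -5, 2, 9, 11]
Stage 3 (CLIP -13 21): clip(0,-13,21)=0, clip(-5,-13,21)=-5, clip(2,-13,21)=2, clip(9,-13,21)=9, clip(11,-13,21)=11 -> [0, -5, 2, 9, 11]
Stage 4 (DELAY): [0, 0, -5, 2, 9] = [0, 0, -5, 2, 9] -> [0, 0, -5, 2, 9]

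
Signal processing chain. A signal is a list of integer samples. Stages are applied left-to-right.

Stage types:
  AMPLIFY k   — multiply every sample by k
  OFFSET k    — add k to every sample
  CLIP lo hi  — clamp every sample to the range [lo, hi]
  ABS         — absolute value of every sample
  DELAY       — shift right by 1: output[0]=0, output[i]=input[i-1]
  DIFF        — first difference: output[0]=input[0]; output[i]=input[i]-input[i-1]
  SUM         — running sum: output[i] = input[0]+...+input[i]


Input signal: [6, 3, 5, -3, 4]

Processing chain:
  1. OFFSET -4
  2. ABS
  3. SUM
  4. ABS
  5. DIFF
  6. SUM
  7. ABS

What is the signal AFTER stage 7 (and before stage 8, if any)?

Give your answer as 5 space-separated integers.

Answer: 2 3 4 11 11

Derivation:
Input: [6, 3, 5, -3, 4]
Stage 1 (OFFSET -4): 6+-4=2, 3+-4=-1, 5+-4=1, -3+-4=-7, 4+-4=0 -> [2, -1, 1, -7, 0]
Stage 2 (ABS): |2|=2, |-1|=1, |1|=1, |-7|=7, |0|=0 -> [2, 1, 1, 7, 0]
Stage 3 (SUM): sum[0..0]=2, sum[0..1]=3, sum[0..2]=4, sum[0..3]=11, sum[0..4]=11 -> [2, 3, 4, 11, 11]
Stage 4 (ABS): |2|=2, |3|=3, |4|=4, |11|=11, |11|=11 -> [2, 3, 4, 11, 11]
Stage 5 (DIFF): s[0]=2, 3-2=1, 4-3=1, 11-4=7, 11-11=0 -> [2, 1, 1, 7, 0]
Stage 6 (SUM): sum[0..0]=2, sum[0..1]=3, sum[0..2]=4, sum[0..3]=11, sum[0..4]=11 -> [2, 3, 4, 11, 11]
Stage 7 (ABS): |2|=2, |3|=3, |4|=4, |11|=11, |11|=11 -> [2, 3, 4, 11, 11]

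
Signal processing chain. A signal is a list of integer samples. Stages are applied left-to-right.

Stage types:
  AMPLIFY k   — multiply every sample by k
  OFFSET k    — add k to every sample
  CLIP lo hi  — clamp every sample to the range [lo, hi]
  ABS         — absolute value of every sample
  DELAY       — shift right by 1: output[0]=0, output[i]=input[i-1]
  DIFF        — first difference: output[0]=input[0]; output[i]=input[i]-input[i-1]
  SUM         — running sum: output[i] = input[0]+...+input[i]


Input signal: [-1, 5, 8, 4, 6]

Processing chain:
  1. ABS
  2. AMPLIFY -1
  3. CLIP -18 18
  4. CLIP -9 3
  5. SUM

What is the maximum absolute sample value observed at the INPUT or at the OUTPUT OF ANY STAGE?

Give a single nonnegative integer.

Input: [-1, 5, 8, 4, 6] (max |s|=8)
Stage 1 (ABS): |-1|=1, |5|=5, |8|=8, |4|=4, |6|=6 -> [1, 5, 8, 4, 6] (max |s|=8)
Stage 2 (AMPLIFY -1): 1*-1=-1, 5*-1=-5, 8*-1=-8, 4*-1=-4, 6*-1=-6 -> [-1, -5, -8, -4, -6] (max |s|=8)
Stage 3 (CLIP -18 18): clip(-1,-18,18)=-1, clip(-5,-18,18)=-5, clip(-8,-18,18)=-8, clip(-4,-18,18)=-4, clip(-6,-18,18)=-6 -> [-1, -5, -8, -4, -6] (max |s|=8)
Stage 4 (CLIP -9 3): clip(-1,-9,3)=-1, clip(-5,-9,3)=-5, clip(-8,-9,3)=-8, clip(-4,-9,3)=-4, clip(-6,-9,3)=-6 -> [-1, -5, -8, -4, -6] (max |s|=8)
Stage 5 (SUM): sum[0..0]=-1, sum[0..1]=-6, sum[0..2]=-14, sum[0..3]=-18, sum[0..4]=-24 -> [-1, -6, -14, -18, -24] (max |s|=24)
Overall max amplitude: 24

Answer: 24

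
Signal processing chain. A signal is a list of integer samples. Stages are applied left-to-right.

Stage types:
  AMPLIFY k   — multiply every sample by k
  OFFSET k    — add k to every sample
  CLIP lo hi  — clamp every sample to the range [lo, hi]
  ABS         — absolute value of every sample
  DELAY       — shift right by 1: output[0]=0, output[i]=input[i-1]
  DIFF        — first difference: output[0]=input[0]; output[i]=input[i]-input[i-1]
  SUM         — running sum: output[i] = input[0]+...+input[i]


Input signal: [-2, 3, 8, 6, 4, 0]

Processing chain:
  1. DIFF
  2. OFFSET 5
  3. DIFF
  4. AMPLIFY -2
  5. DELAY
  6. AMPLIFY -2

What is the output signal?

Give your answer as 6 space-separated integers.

Input: [-2, 3, 8, 6, 4, 0]
Stage 1 (DIFF): s[0]=-2, 3--2=5, 8-3=5, 6-8=-2, 4-6=-2, 0-4=-4 -> [-2, 5, 5, -2, -2, -4]
Stage 2 (OFFSET 5): -2+5=3, 5+5=10, 5+5=10, -2+5=3, -2+5=3, -4+5=1 -> [3, 10, 10, 3, 3, 1]
Stage 3 (DIFF): s[0]=3, 10-3=7, 10-10=0, 3-10=-7, 3-3=0, 1-3=-2 -> [3, 7, 0, -7, 0, -2]
Stage 4 (AMPLIFY -2): 3*-2=-6, 7*-2=-14, 0*-2=0, -7*-2=14, 0*-2=0, -2*-2=4 -> [-6, -14, 0, 14, 0, 4]
Stage 5 (DELAY): [0, -6, -14, 0, 14, 0] = [0, -6, -14, 0, 14, 0] -> [0, -6, -14, 0, 14, 0]
Stage 6 (AMPLIFY -2): 0*-2=0, -6*-2=12, -14*-2=28, 0*-2=0, 14*-2=-28, 0*-2=0 -> [0, 12, 28, 0, -28, 0]

Answer: 0 12 28 0 -28 0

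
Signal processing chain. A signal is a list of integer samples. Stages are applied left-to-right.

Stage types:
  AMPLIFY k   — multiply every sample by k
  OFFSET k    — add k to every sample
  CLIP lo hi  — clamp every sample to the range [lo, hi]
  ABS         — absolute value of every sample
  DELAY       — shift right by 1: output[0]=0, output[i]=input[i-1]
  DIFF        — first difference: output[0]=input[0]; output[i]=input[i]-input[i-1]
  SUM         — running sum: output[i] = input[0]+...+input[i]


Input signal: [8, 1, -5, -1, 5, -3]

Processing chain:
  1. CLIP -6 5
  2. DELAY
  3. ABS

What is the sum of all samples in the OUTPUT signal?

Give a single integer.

Input: [8, 1, -5, -1, 5, -3]
Stage 1 (CLIP -6 5): clip(8,-6,5)=5, clip(1,-6,5)=1, clip(-5,-6,5)=-5, clip(-1,-6,5)=-1, clip(5,-6,5)=5, clip(-3,-6,5)=-3 -> [5, 1, -5, -1, 5, -3]
Stage 2 (DELAY): [0, 5, 1, -5, -1, 5] = [0, 5, 1, -5, -1, 5] -> [0, 5, 1, -5, -1, 5]
Stage 3 (ABS): |0|=0, |5|=5, |1|=1, |-5|=5, |-1|=1, |5|=5 -> [0, 5, 1, 5, 1, 5]
Output sum: 17

Answer: 17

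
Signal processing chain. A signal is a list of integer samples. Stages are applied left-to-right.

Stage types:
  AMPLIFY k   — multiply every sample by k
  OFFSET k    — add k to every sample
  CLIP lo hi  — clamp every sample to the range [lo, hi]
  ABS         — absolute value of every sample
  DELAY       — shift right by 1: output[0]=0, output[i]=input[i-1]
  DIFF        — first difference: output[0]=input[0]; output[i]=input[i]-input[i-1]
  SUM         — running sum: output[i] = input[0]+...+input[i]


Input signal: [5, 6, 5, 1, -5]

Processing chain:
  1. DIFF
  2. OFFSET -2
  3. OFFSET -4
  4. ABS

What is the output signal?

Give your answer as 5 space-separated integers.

Input: [5, 6, 5, 1, -5]
Stage 1 (DIFF): s[0]=5, 6-5=1, 5-6=-1, 1-5=-4, -5-1=-6 -> [5, 1, -1, -4, -6]
Stage 2 (OFFSET -2): 5+-2=3, 1+-2=-1, -1+-2=-3, -4+-2=-6, -6+-2=-8 -> [3, -1, -3, -6, -8]
Stage 3 (OFFSET -4): 3+-4=-1, -1+-4=-5, -3+-4=-7, -6+-4=-10, -8+-4=-12 -> [-1, -5, -7, -10, -12]
Stage 4 (ABS): |-1|=1, |-5|=5, |-7|=7, |-10|=10, |-12|=12 -> [1, 5, 7, 10, 12]

Answer: 1 5 7 10 12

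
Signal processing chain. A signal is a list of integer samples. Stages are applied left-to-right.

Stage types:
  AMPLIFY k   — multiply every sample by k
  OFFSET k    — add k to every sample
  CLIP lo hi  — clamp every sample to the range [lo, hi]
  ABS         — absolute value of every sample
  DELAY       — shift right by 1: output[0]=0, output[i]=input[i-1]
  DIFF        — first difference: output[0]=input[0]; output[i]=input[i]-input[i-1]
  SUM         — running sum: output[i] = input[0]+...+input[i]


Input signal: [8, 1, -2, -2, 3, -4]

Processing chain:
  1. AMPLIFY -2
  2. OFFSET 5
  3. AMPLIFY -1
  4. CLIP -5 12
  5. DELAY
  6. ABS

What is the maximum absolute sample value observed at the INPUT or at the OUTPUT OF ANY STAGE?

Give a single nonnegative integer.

Input: [8, 1, -2, -2, 3, -4] (max |s|=8)
Stage 1 (AMPLIFY -2): 8*-2=-16, 1*-2=-2, -2*-2=4, -2*-2=4, 3*-2=-6, -4*-2=8 -> [-16, -2, 4, 4, -6, 8] (max |s|=16)
Stage 2 (OFFSET 5): -16+5=-11, -2+5=3, 4+5=9, 4+5=9, -6+5=-1, 8+5=13 -> [-11, 3, 9, 9, -1, 13] (max |s|=13)
Stage 3 (AMPLIFY -1): -11*-1=11, 3*-1=-3, 9*-1=-9, 9*-1=-9, -1*-1=1, 13*-1=-13 -> [11, -3, -9, -9, 1, -13] (max |s|=13)
Stage 4 (CLIP -5 12): clip(11,-5,12)=11, clip(-3,-5,12)=-3, clip(-9,-5,12)=-5, clip(-9,-5,12)=-5, clip(1,-5,12)=1, clip(-13,-5,12)=-5 -> [11, -3, -5, -5, 1, -5] (max |s|=11)
Stage 5 (DELAY): [0, 11, -3, -5, -5, 1] = [0, 11, -3, -5, -5, 1] -> [0, 11, -3, -5, -5, 1] (max |s|=11)
Stage 6 (ABS): |0|=0, |11|=11, |-3|=3, |-5|=5, |-5|=5, |1|=1 -> [0, 11, 3, 5, 5, 1] (max |s|=11)
Overall max amplitude: 16

Answer: 16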